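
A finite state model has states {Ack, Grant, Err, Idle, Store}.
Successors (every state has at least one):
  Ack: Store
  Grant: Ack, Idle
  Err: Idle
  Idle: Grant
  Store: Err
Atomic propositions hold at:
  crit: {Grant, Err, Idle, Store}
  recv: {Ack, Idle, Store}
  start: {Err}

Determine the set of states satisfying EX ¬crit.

Sat(¬crit) = {Ack}
Sat(EX ¬crit) = {s : some successor in {Ack}} = {Grant}

{Grant}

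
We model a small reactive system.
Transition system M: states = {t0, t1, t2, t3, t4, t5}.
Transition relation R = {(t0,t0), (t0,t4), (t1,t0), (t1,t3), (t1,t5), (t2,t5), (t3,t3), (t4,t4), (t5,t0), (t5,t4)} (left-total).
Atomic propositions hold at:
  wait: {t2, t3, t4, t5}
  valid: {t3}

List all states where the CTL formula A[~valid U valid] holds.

{t3}

Sat(~valid) = {t0, t1, t2, t4, t5}
A[~valid U valid]: least fixpoint, start Z0 = Sat(valid) = {t3}, add states in Sat(~valid) with every successor in Z. Already a fixed point.
Sat(A[~valid U valid]) = {t3}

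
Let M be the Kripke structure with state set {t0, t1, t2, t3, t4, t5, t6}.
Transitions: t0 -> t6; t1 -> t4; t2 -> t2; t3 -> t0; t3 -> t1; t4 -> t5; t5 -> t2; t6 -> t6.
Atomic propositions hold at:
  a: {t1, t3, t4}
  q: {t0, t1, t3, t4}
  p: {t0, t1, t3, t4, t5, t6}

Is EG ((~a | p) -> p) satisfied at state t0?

Sat(~a) = {t0, t2, t5, t6}
Sat(~a | p) = {t0, t1, t2, t3, t4, t5, t6}
Sat((~a | p) -> p) = {t0, t1, t3, t4, t5, t6}
EG ((~a | p) -> p): greatest fixpoint, start Z0 = {t0, t1, t3, t4, t5, t6}, keep only states in Sat with some successor in Z. Z1 = {t0, t1, t3, t4, t6}; Z2 = {t0, t1, t3, t6}; Z3 = {t0, t3, t6}; fixed.
Sat(EG ((~a | p) -> p)) = {t0, t3, t6}
t0 ∈ Sat(EG ((~a | p) -> p)) = {t0, t3, t6}, so the formula holds at t0.

Yes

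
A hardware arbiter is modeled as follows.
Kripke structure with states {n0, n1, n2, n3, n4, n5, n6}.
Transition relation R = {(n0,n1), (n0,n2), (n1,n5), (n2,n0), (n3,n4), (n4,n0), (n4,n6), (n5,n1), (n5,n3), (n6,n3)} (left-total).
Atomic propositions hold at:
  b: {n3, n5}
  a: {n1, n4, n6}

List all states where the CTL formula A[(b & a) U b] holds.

Sat(b & a) = ∅
A[(b & a) U b]: least fixpoint, start Z0 = Sat(b) = {n3, n5}, add states in Sat(b & a) with every successor in Z. Already a fixed point.
Sat(A[(b & a) U b]) = {n3, n5}

{n3, n5}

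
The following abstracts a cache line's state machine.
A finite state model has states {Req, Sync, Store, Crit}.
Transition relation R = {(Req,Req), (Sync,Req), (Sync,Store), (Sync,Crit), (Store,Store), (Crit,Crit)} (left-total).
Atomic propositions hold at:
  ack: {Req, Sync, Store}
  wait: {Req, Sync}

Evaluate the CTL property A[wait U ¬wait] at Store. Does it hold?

Yes

Sat(¬wait) = {Store, Crit}
A[wait U ¬wait]: least fixpoint, start Z0 = Sat(¬wait) = {Store, Crit}, add states in Sat(wait) with every successor in Z. Already a fixed point.
Sat(A[wait U ¬wait]) = {Store, Crit}
Store ∈ Sat(A[wait U ¬wait]) = {Store, Crit}, so the formula holds at Store.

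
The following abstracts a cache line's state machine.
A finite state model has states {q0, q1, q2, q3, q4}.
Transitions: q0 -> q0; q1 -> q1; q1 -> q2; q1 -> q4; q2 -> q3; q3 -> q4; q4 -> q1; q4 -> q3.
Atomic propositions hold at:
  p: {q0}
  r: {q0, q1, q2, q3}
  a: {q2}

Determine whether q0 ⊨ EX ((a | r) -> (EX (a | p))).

Sat(a | r) = {q0, q1, q2, q3}
Sat(a | p) = {q0, q2}
Sat(EX (a | p)) = {s : some successor in {q0, q2}} = {q0, q1}
Sat((a | r) -> (EX (a | p))) = {q0, q1, q4}
Sat(EX ((a | r) -> (EX (a | p)))) = {s : some successor in {q0, q1, q4}} = {q0, q1, q3, q4}
q0 ∈ Sat(EX ((a | r) -> (EX (a | p)))) = {q0, q1, q3, q4}, so the formula holds at q0.

Yes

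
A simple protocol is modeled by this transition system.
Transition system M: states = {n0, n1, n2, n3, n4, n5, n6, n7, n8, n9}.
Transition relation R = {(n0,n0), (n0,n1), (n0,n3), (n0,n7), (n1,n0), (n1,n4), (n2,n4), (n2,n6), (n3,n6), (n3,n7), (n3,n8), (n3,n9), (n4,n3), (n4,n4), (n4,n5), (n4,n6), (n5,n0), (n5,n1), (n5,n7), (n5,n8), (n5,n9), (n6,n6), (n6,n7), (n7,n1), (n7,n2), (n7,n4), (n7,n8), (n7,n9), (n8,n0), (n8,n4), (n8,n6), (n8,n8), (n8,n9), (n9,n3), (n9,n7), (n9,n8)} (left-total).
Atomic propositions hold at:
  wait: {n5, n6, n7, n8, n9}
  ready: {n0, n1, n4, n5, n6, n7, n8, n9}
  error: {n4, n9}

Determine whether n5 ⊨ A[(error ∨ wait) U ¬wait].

Sat(error ∨ wait) = {n4, n5, n6, n7, n8, n9}
Sat(¬wait) = {n0, n1, n2, n3, n4}
A[(error ∨ wait) U ¬wait]: least fixpoint, start Z0 = Sat(¬wait) = {n0, n1, n2, n3, n4}, add states in Sat(error ∨ wait) with every successor in Z. Already a fixed point.
Sat(A[(error ∨ wait) U ¬wait]) = {n0, n1, n2, n3, n4}
n5 ∉ Sat(A[(error ∨ wait) U ¬wait]) = {n0, n1, n2, n3, n4}, so the formula does not hold at n5.

No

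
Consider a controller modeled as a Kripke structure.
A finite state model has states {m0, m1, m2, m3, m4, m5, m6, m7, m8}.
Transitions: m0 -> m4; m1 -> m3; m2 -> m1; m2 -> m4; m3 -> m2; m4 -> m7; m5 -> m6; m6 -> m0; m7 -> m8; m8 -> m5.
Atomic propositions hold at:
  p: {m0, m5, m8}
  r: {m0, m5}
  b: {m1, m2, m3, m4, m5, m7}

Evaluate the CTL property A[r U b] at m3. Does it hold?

A[r U b]: least fixpoint, start Z0 = Sat(b) = {m1, m2, m3, m4, m5, m7}, add states in Sat(r) with every successor in Z. Z1 = {m0, m1, m2, m3, m4, m5, m7}; fixed.
Sat(A[r U b]) = {m0, m1, m2, m3, m4, m5, m7}
m3 ∈ Sat(A[r U b]) = {m0, m1, m2, m3, m4, m5, m7}, so the formula holds at m3.

Yes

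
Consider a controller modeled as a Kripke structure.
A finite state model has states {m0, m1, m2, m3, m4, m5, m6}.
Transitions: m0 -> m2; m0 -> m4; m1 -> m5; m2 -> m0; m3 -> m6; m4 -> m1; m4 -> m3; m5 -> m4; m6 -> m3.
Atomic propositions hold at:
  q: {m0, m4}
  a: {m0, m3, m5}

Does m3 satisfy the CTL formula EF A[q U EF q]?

EF q: least fixpoint, start Z0 = {m0, m4}, add states with some successor in Z. Z1 = {m0, m2, m4, m5}; Z2 = {m0, m1, m2, m4, m5}; fixed.
Sat(EF q) = {m0, m1, m2, m4, m5}
A[q U EF q]: least fixpoint, start Z0 = Sat(EF q) = {m0, m1, m2, m4, m5}, add states in Sat(q) with every successor in Z. Already a fixed point.
Sat(A[q U EF q]) = {m0, m1, m2, m4, m5}
EF A[q U EF q]: least fixpoint, start Z0 = {m0, m1, m2, m4, m5}, add states with some successor in Z. Already a fixed point.
Sat(EF A[q U EF q]) = {m0, m1, m2, m4, m5}
m3 ∉ Sat(EF A[q U EF q]) = {m0, m1, m2, m4, m5}, so the formula does not hold at m3.

No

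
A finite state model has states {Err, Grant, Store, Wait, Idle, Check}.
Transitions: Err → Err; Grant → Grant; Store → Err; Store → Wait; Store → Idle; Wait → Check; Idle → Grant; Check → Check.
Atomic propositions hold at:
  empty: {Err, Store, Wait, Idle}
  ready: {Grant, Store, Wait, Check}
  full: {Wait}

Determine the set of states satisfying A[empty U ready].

A[empty U ready]: least fixpoint, start Z0 = Sat(ready) = {Grant, Store, Wait, Check}, add states in Sat(empty) with every successor in Z. Z1 = {Grant, Store, Wait, Idle, Check}; fixed.
Sat(A[empty U ready]) = {Grant, Store, Wait, Idle, Check}

{Grant, Store, Wait, Idle, Check}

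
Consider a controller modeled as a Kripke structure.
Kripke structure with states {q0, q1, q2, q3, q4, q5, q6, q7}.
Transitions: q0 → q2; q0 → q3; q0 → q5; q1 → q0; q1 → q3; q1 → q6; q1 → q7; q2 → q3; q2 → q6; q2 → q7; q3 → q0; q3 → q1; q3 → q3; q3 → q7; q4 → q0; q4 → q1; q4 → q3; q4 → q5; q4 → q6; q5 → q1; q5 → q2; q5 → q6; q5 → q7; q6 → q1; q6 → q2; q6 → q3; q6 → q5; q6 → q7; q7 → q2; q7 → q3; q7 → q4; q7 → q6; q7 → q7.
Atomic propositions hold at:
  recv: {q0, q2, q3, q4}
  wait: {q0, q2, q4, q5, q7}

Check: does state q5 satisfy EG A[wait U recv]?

A[wait U recv]: least fixpoint, start Z0 = Sat(recv) = {q0, q2, q3, q4}, add states in Sat(wait) with every successor in Z. Already a fixed point.
Sat(A[wait U recv]) = {q0, q2, q3, q4}
EG A[wait U recv]: greatest fixpoint, start Z0 = {q0, q2, q3, q4}, keep only states in Sat with some successor in Z. Already a fixed point.
Sat(EG A[wait U recv]) = {q0, q2, q3, q4}
q5 ∉ Sat(EG A[wait U recv]) = {q0, q2, q3, q4}, so the formula does not hold at q5.

No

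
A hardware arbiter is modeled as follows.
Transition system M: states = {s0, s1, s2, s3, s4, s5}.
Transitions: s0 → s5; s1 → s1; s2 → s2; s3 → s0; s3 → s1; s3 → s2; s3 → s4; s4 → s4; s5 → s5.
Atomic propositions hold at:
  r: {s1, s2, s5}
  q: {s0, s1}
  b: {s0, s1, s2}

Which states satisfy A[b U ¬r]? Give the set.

Sat(¬r) = {s0, s3, s4}
A[b U ¬r]: least fixpoint, start Z0 = Sat(¬r) = {s0, s3, s4}, add states in Sat(b) with every successor in Z. Already a fixed point.
Sat(A[b U ¬r]) = {s0, s3, s4}

{s0, s3, s4}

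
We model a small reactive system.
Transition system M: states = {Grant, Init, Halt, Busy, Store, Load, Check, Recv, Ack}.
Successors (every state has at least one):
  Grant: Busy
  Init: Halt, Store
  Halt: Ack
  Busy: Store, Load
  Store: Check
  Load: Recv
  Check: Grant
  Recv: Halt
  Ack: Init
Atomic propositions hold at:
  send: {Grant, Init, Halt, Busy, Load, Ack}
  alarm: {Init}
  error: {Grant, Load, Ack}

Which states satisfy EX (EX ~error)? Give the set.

Sat(~error) = {Init, Halt, Busy, Store, Check, Recv}
Sat(EX ~error) = {s : some successor in {Init, Halt, Busy, Store, Check, Recv}} = {Grant, Init, Busy, Store, Load, Recv, Ack}
Sat(EX (EX ~error)) = {s : some successor in {Grant, Init, Busy, Store, Load, Recv, Ack}} = {Grant, Init, Halt, Busy, Load, Check, Ack}

{Grant, Init, Halt, Busy, Load, Check, Ack}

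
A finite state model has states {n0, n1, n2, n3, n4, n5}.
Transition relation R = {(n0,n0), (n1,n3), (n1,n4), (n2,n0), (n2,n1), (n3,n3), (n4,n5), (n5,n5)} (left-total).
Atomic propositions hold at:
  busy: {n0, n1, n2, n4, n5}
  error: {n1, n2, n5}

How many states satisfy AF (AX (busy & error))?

Sat(busy & error) = {n1, n2, n5}
Sat(AX (busy & error)) = {s : every successor in {n1, n2, n5}} = {n4, n5}
AF (AX (busy & error)): least fixpoint, start Z0 = {n4, n5}, add states with every successor in Z. Already a fixed point.
Sat(AF (AX (busy & error))) = {n4, n5}
|Sat(AF (AX (busy & error)))| = |{n4, n5}| = 2.

2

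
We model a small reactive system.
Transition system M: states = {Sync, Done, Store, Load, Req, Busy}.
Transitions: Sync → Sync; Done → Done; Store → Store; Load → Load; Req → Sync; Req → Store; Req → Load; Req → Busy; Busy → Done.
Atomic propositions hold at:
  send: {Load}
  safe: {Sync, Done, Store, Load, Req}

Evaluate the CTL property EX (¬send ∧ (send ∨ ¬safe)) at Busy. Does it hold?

No

Sat(¬send) = {Sync, Done, Store, Req, Busy}
Sat(¬safe) = {Busy}
Sat(send ∨ ¬safe) = {Load, Busy}
Sat(¬send ∧ (send ∨ ¬safe)) = {Busy}
Sat(EX (¬send ∧ (send ∨ ¬safe))) = {s : some successor in {Busy}} = {Req}
Busy ∉ Sat(EX (¬send ∧ (send ∨ ¬safe))) = {Req}, so the formula does not hold at Busy.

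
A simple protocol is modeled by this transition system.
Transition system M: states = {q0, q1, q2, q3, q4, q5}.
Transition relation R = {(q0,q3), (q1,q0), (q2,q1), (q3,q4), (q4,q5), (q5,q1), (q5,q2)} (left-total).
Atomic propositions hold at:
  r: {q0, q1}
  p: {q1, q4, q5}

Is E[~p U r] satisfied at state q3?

No

Sat(~p) = {q0, q2, q3}
E[~p U r]: least fixpoint, start Z0 = Sat(r) = {q0, q1}, add states in Sat(~p) with some successor in Z. Z1 = {q0, q1, q2}; fixed.
Sat(E[~p U r]) = {q0, q1, q2}
q3 ∉ Sat(E[~p U r]) = {q0, q1, q2}, so the formula does not hold at q3.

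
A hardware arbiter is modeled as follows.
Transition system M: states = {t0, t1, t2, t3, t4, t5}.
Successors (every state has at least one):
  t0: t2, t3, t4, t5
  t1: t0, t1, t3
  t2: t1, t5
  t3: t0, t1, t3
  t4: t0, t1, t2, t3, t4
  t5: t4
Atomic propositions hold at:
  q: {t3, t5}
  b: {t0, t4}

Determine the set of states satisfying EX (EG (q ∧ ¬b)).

Sat(¬b) = {t1, t2, t3, t5}
Sat(q ∧ ¬b) = {t3, t5}
EG (q ∧ ¬b): greatest fixpoint, start Z0 = {t3, t5}, keep only states in Sat with some successor in Z. Z1 = {t3}; fixed.
Sat(EG (q ∧ ¬b)) = {t3}
Sat(EX (EG (q ∧ ¬b))) = {s : some successor in {t3}} = {t0, t1, t3, t4}

{t0, t1, t3, t4}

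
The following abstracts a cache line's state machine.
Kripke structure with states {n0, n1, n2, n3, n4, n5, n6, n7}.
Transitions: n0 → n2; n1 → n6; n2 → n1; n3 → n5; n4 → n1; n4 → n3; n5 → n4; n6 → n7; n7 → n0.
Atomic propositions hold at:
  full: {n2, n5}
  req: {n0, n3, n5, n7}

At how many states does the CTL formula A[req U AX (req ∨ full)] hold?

4

Sat(req ∨ full) = {n0, n2, n3, n5, n7}
Sat(AX (req ∨ full)) = {s : every successor in {n0, n2, n3, n5, n7}} = {n0, n3, n6, n7}
A[req U AX (req ∨ full)]: least fixpoint, start Z0 = Sat(AX (req ∨ full)) = {n0, n3, n6, n7}, add states in Sat(req) with every successor in Z. Already a fixed point.
Sat(A[req U AX (req ∨ full)]) = {n0, n3, n6, n7}
|Sat(A[req U AX (req ∨ full)])| = |{n0, n3, n6, n7}| = 4.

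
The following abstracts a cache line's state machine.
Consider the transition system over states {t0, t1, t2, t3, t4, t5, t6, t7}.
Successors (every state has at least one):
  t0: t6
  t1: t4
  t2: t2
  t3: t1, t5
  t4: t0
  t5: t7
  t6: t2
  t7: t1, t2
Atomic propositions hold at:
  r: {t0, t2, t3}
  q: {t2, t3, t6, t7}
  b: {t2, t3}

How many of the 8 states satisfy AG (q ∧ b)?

Sat(q ∧ b) = {t2, t3}
AG (q ∧ b): greatest fixpoint, start Z0 = {t2, t3}, keep only states in Sat with every successor in Z. Z1 = {t2}; fixed.
Sat(AG (q ∧ b)) = {t2}
|Sat(AG (q ∧ b))| = |{t2}| = 1.

1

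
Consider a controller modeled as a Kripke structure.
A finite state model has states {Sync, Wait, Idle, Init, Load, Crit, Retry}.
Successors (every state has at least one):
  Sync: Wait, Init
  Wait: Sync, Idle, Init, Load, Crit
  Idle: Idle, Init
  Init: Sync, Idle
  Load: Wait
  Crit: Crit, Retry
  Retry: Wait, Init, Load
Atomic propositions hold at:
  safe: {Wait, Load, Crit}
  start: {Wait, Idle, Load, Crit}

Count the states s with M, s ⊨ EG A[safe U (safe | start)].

Sat(safe | start) = {Wait, Idle, Load, Crit}
A[safe U (safe | start)]: least fixpoint, start Z0 = Sat((safe | start)) = {Wait, Idle, Load, Crit}, add states in Sat(safe) with every successor in Z. Already a fixed point.
Sat(A[safe U (safe | start)]) = {Wait, Idle, Load, Crit}
EG A[safe U (safe | start)]: greatest fixpoint, start Z0 = {Wait, Idle, Load, Crit}, keep only states in Sat with some successor in Z. Already a fixed point.
Sat(EG A[safe U (safe | start)]) = {Wait, Idle, Load, Crit}
|Sat(EG A[safe U (safe | start)])| = |{Wait, Idle, Load, Crit}| = 4.

4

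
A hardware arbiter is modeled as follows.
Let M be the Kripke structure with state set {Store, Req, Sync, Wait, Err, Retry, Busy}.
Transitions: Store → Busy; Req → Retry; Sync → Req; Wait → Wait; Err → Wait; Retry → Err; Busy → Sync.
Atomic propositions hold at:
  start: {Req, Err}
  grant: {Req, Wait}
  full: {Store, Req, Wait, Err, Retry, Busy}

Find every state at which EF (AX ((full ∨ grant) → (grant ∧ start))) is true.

Sat(full ∨ grant) = {Store, Req, Wait, Err, Retry, Busy}
Sat(grant ∧ start) = {Req}
Sat((full ∨ grant) → (grant ∧ start)) = {Req, Sync}
Sat(AX ((full ∨ grant) → (grant ∧ start))) = {s : every successor in {Req, Sync}} = {Sync, Busy}
EF (AX ((full ∨ grant) → (grant ∧ start))): least fixpoint, start Z0 = {Sync, Busy}, add states with some successor in Z. Z1 = {Store, Sync, Busy}; fixed.
Sat(EF (AX ((full ∨ grant) → (grant ∧ start)))) = {Store, Sync, Busy}

{Store, Sync, Busy}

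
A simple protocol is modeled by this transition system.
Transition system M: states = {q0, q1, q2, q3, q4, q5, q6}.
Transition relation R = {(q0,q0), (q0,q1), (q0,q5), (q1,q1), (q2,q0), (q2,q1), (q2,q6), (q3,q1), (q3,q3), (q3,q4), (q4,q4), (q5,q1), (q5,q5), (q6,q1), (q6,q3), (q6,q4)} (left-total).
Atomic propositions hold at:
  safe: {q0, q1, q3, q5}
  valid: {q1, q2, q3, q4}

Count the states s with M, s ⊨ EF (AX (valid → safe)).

6

Sat(valid → safe) = {q0, q1, q3, q5, q6}
Sat(AX (valid → safe)) = {s : every successor in {q0, q1, q3, q5, q6}} = {q0, q1, q2, q5}
EF (AX (valid → safe)): least fixpoint, start Z0 = {q0, q1, q2, q5}, add states with some successor in Z. Z1 = {q0, q1, q2, q3, q5, q6}; fixed.
Sat(EF (AX (valid → safe))) = {q0, q1, q2, q3, q5, q6}
|Sat(EF (AX (valid → safe)))| = |{q0, q1, q2, q3, q5, q6}| = 6.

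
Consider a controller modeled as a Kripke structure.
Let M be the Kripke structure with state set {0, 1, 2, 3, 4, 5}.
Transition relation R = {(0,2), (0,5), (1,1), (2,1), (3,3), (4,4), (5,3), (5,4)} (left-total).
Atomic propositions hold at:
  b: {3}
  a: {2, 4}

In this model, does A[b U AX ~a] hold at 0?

No

Sat(~a) = {0, 1, 3, 5}
Sat(AX ~a) = {s : every successor in {0, 1, 3, 5}} = {1, 2, 3}
A[b U AX ~a]: least fixpoint, start Z0 = Sat(AX ~a) = {1, 2, 3}, add states in Sat(b) with every successor in Z. Already a fixed point.
Sat(A[b U AX ~a]) = {1, 2, 3}
0 ∉ Sat(A[b U AX ~a]) = {1, 2, 3}, so the formula does not hold at 0.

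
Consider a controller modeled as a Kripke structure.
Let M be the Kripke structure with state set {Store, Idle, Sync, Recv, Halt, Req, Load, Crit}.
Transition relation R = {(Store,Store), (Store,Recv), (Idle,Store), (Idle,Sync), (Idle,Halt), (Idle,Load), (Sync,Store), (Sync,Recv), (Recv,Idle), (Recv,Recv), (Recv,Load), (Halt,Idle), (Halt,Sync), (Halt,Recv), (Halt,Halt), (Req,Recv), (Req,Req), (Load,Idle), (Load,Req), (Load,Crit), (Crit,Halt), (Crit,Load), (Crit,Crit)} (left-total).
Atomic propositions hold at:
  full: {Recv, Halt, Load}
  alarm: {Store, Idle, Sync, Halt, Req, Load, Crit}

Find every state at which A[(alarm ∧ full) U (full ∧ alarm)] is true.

{Halt, Load}

Sat(alarm ∧ full) = {Halt, Load}
Sat(full ∧ alarm) = {Halt, Load}
A[(alarm ∧ full) U (full ∧ alarm)]: least fixpoint, start Z0 = Sat((full ∧ alarm)) = {Halt, Load}, add states in Sat(alarm ∧ full) with every successor in Z. Already a fixed point.
Sat(A[(alarm ∧ full) U (full ∧ alarm)]) = {Halt, Load}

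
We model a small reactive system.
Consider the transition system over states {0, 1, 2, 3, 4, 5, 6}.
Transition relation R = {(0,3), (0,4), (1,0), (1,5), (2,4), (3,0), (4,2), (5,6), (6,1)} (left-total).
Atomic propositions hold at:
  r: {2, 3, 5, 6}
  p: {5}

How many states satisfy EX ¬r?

5

Sat(¬r) = {0, 1, 4}
Sat(EX ¬r) = {s : some successor in {0, 1, 4}} = {0, 1, 2, 3, 6}
|Sat(EX ¬r)| = |{0, 1, 2, 3, 6}| = 5.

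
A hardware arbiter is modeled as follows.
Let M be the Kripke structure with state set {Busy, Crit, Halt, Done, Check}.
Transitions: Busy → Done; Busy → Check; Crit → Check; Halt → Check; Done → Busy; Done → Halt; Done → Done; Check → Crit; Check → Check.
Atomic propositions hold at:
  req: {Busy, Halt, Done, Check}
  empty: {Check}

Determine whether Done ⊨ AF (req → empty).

No

Sat(req → empty) = {Crit, Check}
AF (req → empty): least fixpoint, start Z0 = {Crit, Check}, add states with every successor in Z. Z1 = {Crit, Halt, Check}; fixed.
Sat(AF (req → empty)) = {Crit, Halt, Check}
Done ∉ Sat(AF (req → empty)) = {Crit, Halt, Check}, so the formula does not hold at Done.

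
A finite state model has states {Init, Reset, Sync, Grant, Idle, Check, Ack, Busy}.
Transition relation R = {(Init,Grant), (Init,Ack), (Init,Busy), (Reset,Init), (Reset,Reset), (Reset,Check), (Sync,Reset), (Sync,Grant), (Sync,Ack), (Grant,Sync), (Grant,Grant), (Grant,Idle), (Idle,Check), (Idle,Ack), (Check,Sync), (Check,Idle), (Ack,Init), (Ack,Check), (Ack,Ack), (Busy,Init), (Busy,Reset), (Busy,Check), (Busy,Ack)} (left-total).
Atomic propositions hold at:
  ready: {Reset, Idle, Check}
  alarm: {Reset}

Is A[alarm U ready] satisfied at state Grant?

No

A[alarm U ready]: least fixpoint, start Z0 = Sat(ready) = {Reset, Idle, Check}, add states in Sat(alarm) with every successor in Z. Already a fixed point.
Sat(A[alarm U ready]) = {Reset, Idle, Check}
Grant ∉ Sat(A[alarm U ready]) = {Reset, Idle, Check}, so the formula does not hold at Grant.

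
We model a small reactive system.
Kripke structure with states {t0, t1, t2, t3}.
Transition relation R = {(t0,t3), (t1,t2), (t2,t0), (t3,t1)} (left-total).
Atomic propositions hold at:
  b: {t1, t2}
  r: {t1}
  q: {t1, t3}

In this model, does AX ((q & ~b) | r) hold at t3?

Yes

Sat(~b) = {t0, t3}
Sat(q & ~b) = {t3}
Sat((q & ~b) | r) = {t1, t3}
Sat(AX ((q & ~b) | r)) = {s : every successor in {t1, t3}} = {t0, t3}
t3 ∈ Sat(AX ((q & ~b) | r)) = {t0, t3}, so the formula holds at t3.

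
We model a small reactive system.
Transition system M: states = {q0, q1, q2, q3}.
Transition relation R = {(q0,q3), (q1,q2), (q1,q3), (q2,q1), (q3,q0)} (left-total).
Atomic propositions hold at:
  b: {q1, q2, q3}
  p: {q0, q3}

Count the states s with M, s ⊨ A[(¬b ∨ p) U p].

Sat(¬b) = {q0}
Sat(¬b ∨ p) = {q0, q3}
A[(¬b ∨ p) U p]: least fixpoint, start Z0 = Sat(p) = {q0, q3}, add states in Sat(¬b ∨ p) with every successor in Z. Already a fixed point.
Sat(A[(¬b ∨ p) U p]) = {q0, q3}
|Sat(A[(¬b ∨ p) U p])| = |{q0, q3}| = 2.

2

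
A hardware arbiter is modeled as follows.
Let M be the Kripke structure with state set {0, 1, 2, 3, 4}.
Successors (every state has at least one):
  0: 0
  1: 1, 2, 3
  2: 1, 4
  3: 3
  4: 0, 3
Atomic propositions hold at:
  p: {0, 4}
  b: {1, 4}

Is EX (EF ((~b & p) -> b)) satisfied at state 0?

Sat(~b) = {0, 2, 3}
Sat(~b & p) = {0}
Sat((~b & p) -> b) = {1, 2, 3, 4}
EF ((~b & p) -> b): least fixpoint, start Z0 = {1, 2, 3, 4}, add states with some successor in Z. Already a fixed point.
Sat(EF ((~b & p) -> b)) = {1, 2, 3, 4}
Sat(EX (EF ((~b & p) -> b))) = {s : some successor in {1, 2, 3, 4}} = {1, 2, 3, 4}
0 ∉ Sat(EX (EF ((~b & p) -> b))) = {1, 2, 3, 4}, so the formula does not hold at 0.

No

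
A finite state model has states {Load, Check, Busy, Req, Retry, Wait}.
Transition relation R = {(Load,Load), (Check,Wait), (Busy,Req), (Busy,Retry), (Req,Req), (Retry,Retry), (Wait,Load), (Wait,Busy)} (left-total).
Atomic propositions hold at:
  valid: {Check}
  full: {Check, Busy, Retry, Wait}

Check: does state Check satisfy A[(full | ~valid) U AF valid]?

Yes

Sat(~valid) = {Load, Busy, Req, Retry, Wait}
Sat(full | ~valid) = {Load, Check, Busy, Req, Retry, Wait}
AF valid: least fixpoint, start Z0 = {Check}, add states with every successor in Z. Already a fixed point.
Sat(AF valid) = {Check}
A[(full | ~valid) U AF valid]: least fixpoint, start Z0 = Sat(AF valid) = {Check}, add states in Sat(full | ~valid) with every successor in Z. Already a fixed point.
Sat(A[(full | ~valid) U AF valid]) = {Check}
Check ∈ Sat(A[(full | ~valid) U AF valid]) = {Check}, so the formula holds at Check.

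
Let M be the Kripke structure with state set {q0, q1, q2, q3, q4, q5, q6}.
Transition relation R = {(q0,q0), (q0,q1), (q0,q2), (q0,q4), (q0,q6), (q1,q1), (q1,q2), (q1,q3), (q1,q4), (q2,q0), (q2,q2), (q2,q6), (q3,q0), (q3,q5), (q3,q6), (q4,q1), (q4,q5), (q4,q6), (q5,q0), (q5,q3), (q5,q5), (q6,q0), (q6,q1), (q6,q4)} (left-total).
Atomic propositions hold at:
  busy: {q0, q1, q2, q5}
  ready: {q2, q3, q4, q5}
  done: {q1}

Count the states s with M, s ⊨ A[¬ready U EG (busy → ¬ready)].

5

Sat(¬ready) = {q0, q1, q6}
Sat(busy → ¬ready) = {q0, q1, q3, q4, q6}
EG (busy → ¬ready): greatest fixpoint, start Z0 = {q0, q1, q3, q4, q6}, keep only states in Sat with some successor in Z. Already a fixed point.
Sat(EG (busy → ¬ready)) = {q0, q1, q3, q4, q6}
A[¬ready U EG (busy → ¬ready)]: least fixpoint, start Z0 = Sat(EG (busy → ¬ready)) = {q0, q1, q3, q4, q6}, add states in Sat(¬ready) with every successor in Z. Already a fixed point.
Sat(A[¬ready U EG (busy → ¬ready)]) = {q0, q1, q3, q4, q6}
|Sat(A[¬ready U EG (busy → ¬ready)])| = |{q0, q1, q3, q4, q6}| = 5.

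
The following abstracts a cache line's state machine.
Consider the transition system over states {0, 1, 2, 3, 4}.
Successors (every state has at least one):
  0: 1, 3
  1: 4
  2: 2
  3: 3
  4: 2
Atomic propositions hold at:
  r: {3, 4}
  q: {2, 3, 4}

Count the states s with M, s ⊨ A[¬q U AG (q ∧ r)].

1

Sat(¬q) = {0, 1}
Sat(q ∧ r) = {3, 4}
AG (q ∧ r): greatest fixpoint, start Z0 = {3, 4}, keep only states in Sat with every successor in Z. Z1 = {3}; fixed.
Sat(AG (q ∧ r)) = {3}
A[¬q U AG (q ∧ r)]: least fixpoint, start Z0 = Sat(AG (q ∧ r)) = {3}, add states in Sat(¬q) with every successor in Z. Already a fixed point.
Sat(A[¬q U AG (q ∧ r)]) = {3}
|Sat(A[¬q U AG (q ∧ r)])| = |{3}| = 1.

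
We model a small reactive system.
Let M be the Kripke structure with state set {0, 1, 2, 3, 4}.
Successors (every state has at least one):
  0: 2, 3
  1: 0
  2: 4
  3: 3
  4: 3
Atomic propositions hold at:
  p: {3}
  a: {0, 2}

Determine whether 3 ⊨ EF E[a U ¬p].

Sat(¬p) = {0, 1, 2, 4}
E[a U ¬p]: least fixpoint, start Z0 = Sat(¬p) = {0, 1, 2, 4}, add states in Sat(a) with some successor in Z. Already a fixed point.
Sat(E[a U ¬p]) = {0, 1, 2, 4}
EF E[a U ¬p]: least fixpoint, start Z0 = {0, 1, 2, 4}, add states with some successor in Z. Already a fixed point.
Sat(EF E[a U ¬p]) = {0, 1, 2, 4}
3 ∉ Sat(EF E[a U ¬p]) = {0, 1, 2, 4}, so the formula does not hold at 3.

No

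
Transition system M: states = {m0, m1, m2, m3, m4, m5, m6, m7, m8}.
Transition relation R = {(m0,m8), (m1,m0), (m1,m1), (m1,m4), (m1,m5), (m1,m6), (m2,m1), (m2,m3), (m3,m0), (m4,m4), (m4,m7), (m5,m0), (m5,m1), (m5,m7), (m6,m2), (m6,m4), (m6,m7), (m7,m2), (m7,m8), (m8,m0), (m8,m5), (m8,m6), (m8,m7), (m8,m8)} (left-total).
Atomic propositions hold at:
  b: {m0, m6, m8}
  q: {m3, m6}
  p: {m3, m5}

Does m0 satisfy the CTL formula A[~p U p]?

No

Sat(~p) = {m0, m1, m2, m4, m6, m7, m8}
A[~p U p]: least fixpoint, start Z0 = Sat(p) = {m3, m5}, add states in Sat(~p) with every successor in Z. Already a fixed point.
Sat(A[~p U p]) = {m3, m5}
m0 ∉ Sat(A[~p U p]) = {m3, m5}, so the formula does not hold at m0.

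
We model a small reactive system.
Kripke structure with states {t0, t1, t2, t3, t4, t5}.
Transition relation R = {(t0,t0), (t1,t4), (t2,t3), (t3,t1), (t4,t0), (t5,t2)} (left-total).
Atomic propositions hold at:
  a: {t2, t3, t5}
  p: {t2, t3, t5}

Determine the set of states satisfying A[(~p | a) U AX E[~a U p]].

Sat(~p) = {t0, t1, t4}
Sat(~p | a) = {t0, t1, t2, t3, t4, t5}
Sat(~a) = {t0, t1, t4}
E[~a U p]: least fixpoint, start Z0 = Sat(p) = {t2, t3, t5}, add states in Sat(~a) with some successor in Z. Already a fixed point.
Sat(E[~a U p]) = {t2, t3, t5}
Sat(AX E[~a U p]) = {s : every successor in {t2, t3, t5}} = {t2, t5}
A[(~p | a) U AX E[~a U p]]: least fixpoint, start Z0 = Sat(AX E[~a U p]) = {t2, t5}, add states in Sat(~p | a) with every successor in Z. Already a fixed point.
Sat(A[(~p | a) U AX E[~a U p]]) = {t2, t5}

{t2, t5}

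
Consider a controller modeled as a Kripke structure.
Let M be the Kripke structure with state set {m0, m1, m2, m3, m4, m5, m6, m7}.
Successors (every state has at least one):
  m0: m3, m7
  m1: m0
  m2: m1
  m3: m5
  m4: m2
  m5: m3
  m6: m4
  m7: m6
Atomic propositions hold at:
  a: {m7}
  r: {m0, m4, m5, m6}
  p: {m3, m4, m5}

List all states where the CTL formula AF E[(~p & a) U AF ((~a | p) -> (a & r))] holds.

Sat(~p) = {m0, m1, m2, m6, m7}
Sat(~p & a) = {m7}
Sat(~a) = {m0, m1, m2, m3, m4, m5, m6}
Sat(~a | p) = {m0, m1, m2, m3, m4, m5, m6}
Sat(a & r) = ∅
Sat((~a | p) -> (a & r)) = {m7}
AF ((~a | p) -> (a & r)): least fixpoint, start Z0 = {m7}, add states with every successor in Z. Already a fixed point.
Sat(AF ((~a | p) -> (a & r))) = {m7}
E[(~p & a) U AF ((~a | p) -> (a & r))]: least fixpoint, start Z0 = Sat(AF ((~a | p) -> (a & r))) = {m7}, add states in Sat(~p & a) with some successor in Z. Already a fixed point.
Sat(E[(~p & a) U AF ((~a | p) -> (a & r))]) = {m7}
AF E[(~p & a) U AF ((~a | p) -> (a & r))]: least fixpoint, start Z0 = {m7}, add states with every successor in Z. Already a fixed point.
Sat(AF E[(~p & a) U AF ((~a | p) -> (a & r))]) = {m7}

{m7}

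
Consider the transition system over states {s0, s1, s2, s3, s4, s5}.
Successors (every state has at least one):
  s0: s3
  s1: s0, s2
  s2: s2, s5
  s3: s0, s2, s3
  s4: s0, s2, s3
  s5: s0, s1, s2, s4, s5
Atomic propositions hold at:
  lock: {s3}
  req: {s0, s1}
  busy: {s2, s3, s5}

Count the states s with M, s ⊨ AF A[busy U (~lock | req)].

5

Sat(~lock) = {s0, s1, s2, s4, s5}
Sat(~lock | req) = {s0, s1, s2, s4, s5}
A[busy U (~lock | req)]: least fixpoint, start Z0 = Sat((~lock | req)) = {s0, s1, s2, s4, s5}, add states in Sat(busy) with every successor in Z. Already a fixed point.
Sat(A[busy U (~lock | req)]) = {s0, s1, s2, s4, s5}
AF A[busy U (~lock | req)]: least fixpoint, start Z0 = {s0, s1, s2, s4, s5}, add states with every successor in Z. Already a fixed point.
Sat(AF A[busy U (~lock | req)]) = {s0, s1, s2, s4, s5}
|Sat(AF A[busy U (~lock | req)])| = |{s0, s1, s2, s4, s5}| = 5.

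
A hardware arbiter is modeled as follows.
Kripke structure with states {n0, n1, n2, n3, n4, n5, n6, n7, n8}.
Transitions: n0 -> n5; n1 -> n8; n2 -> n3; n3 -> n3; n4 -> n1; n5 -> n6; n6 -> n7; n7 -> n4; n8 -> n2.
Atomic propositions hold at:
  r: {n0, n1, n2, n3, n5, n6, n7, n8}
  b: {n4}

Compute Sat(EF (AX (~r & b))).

{n0, n5, n6, n7}

Sat(~r) = {n4}
Sat(~r & b) = {n4}
Sat(AX (~r & b)) = {s : every successor in {n4}} = {n7}
EF (AX (~r & b)): least fixpoint, start Z0 = {n7}, add states with some successor in Z. Z1 = {n6, n7}; Z2 = {n5, n6, n7}; Z3 = {n0, n5, n6, n7}; fixed.
Sat(EF (AX (~r & b))) = {n0, n5, n6, n7}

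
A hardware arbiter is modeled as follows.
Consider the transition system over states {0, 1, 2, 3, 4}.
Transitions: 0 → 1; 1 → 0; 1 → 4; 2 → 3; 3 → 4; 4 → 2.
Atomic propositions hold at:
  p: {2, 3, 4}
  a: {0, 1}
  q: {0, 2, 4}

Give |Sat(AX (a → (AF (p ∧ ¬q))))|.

3

Sat(¬q) = {1, 3}
Sat(p ∧ ¬q) = {3}
AF (p ∧ ¬q): least fixpoint, start Z0 = {3}, add states with every successor in Z. Z1 = {2, 3}; Z2 = {2, 3, 4}; fixed.
Sat(AF (p ∧ ¬q)) = {2, 3, 4}
Sat(a → (AF (p ∧ ¬q))) = {2, 3, 4}
Sat(AX (a → (AF (p ∧ ¬q)))) = {s : every successor in {2, 3, 4}} = {2, 3, 4}
|Sat(AX (a → (AF (p ∧ ¬q))))| = |{2, 3, 4}| = 3.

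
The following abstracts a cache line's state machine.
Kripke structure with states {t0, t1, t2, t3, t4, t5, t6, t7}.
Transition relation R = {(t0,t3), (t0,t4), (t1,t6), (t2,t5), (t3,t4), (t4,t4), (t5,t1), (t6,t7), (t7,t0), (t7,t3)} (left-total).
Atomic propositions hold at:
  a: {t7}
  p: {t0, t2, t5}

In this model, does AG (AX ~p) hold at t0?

Sat(~p) = {t1, t3, t4, t6, t7}
Sat(AX ~p) = {s : every successor in {t1, t3, t4, t6, t7}} = {t0, t1, t3, t4, t5, t6}
AG (AX ~p): greatest fixpoint, start Z0 = {t0, t1, t3, t4, t5, t6}, keep only states in Sat with every successor in Z. Z1 = {t0, t1, t3, t4, t5}; Z2 = {t0, t3, t4, t5}; Z3 = {t0, t3, t4}; fixed.
Sat(AG (AX ~p)) = {t0, t3, t4}
t0 ∈ Sat(AG (AX ~p)) = {t0, t3, t4}, so the formula holds at t0.

Yes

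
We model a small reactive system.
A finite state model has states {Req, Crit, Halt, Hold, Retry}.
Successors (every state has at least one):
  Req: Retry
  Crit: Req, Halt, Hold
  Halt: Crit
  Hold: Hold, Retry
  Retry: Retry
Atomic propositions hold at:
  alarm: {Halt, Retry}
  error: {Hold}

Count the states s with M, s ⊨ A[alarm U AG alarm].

AG alarm: greatest fixpoint, start Z0 = {Halt, Retry}, keep only states in Sat with every successor in Z. Z1 = {Retry}; fixed.
Sat(AG alarm) = {Retry}
A[alarm U AG alarm]: least fixpoint, start Z0 = Sat(AG alarm) = {Retry}, add states in Sat(alarm) with every successor in Z. Already a fixed point.
Sat(A[alarm U AG alarm]) = {Retry}
|Sat(A[alarm U AG alarm])| = |{Retry}| = 1.

1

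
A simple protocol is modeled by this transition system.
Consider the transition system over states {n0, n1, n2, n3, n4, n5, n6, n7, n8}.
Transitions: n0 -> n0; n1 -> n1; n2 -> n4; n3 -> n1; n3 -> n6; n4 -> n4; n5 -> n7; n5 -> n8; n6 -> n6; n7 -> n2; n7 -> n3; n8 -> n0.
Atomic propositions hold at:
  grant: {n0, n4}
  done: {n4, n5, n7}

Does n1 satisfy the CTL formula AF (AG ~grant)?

Yes

Sat(~grant) = {n1, n2, n3, n5, n6, n7, n8}
AG ~grant: greatest fixpoint, start Z0 = {n1, n2, n3, n5, n6, n7, n8}, keep only states in Sat with every successor in Z. Z1 = {n1, n3, n5, n6, n7}; Z2 = {n1, n3, n6}; fixed.
Sat(AG ~grant) = {n1, n3, n6}
AF (AG ~grant): least fixpoint, start Z0 = {n1, n3, n6}, add states with every successor in Z. Already a fixed point.
Sat(AF (AG ~grant)) = {n1, n3, n6}
n1 ∈ Sat(AF (AG ~grant)) = {n1, n3, n6}, so the formula holds at n1.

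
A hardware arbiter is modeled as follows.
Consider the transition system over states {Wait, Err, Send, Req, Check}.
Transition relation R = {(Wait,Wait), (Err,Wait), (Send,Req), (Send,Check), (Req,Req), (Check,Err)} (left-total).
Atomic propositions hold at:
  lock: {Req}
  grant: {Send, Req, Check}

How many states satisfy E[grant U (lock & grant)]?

2

Sat(lock & grant) = {Req}
E[grant U (lock & grant)]: least fixpoint, start Z0 = Sat((lock & grant)) = {Req}, add states in Sat(grant) with some successor in Z. Z1 = {Send, Req}; fixed.
Sat(E[grant U (lock & grant)]) = {Send, Req}
|Sat(E[grant U (lock & grant)])| = |{Send, Req}| = 2.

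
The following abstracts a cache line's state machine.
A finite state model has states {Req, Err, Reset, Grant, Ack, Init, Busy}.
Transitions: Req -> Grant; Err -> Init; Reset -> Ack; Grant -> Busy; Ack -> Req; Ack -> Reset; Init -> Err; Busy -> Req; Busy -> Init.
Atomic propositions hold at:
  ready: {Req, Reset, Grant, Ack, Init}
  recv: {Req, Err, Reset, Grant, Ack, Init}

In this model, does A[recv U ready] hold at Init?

Yes

A[recv U ready]: least fixpoint, start Z0 = Sat(ready) = {Req, Reset, Grant, Ack, Init}, add states in Sat(recv) with every successor in Z. Z1 = {Req, Err, Reset, Grant, Ack, Init}; fixed.
Sat(A[recv U ready]) = {Req, Err, Reset, Grant, Ack, Init}
Init ∈ Sat(A[recv U ready]) = {Req, Err, Reset, Grant, Ack, Init}, so the formula holds at Init.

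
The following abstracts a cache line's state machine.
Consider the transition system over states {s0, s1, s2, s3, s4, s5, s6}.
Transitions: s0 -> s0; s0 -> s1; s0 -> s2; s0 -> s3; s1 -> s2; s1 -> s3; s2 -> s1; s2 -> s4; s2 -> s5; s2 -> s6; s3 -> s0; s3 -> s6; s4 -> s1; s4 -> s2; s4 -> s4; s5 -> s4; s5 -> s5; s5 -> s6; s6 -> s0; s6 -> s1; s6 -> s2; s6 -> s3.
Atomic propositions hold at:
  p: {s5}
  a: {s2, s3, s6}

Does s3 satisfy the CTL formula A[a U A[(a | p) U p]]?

No

Sat(a | p) = {s2, s3, s5, s6}
A[(a | p) U p]: least fixpoint, start Z0 = Sat(p) = {s5}, add states in Sat(a | p) with every successor in Z. Already a fixed point.
Sat(A[(a | p) U p]) = {s5}
A[a U A[(a | p) U p]]: least fixpoint, start Z0 = Sat(A[(a | p) U p]) = {s5}, add states in Sat(a) with every successor in Z. Already a fixed point.
Sat(A[a U A[(a | p) U p]]) = {s5}
s3 ∉ Sat(A[a U A[(a | p) U p]]) = {s5}, so the formula does not hold at s3.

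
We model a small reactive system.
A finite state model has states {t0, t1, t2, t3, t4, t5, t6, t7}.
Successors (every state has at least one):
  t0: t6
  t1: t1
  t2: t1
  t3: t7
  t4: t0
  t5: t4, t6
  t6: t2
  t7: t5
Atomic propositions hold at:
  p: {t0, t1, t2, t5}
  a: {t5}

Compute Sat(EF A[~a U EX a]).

{t3, t7}

Sat(~a) = {t0, t1, t2, t3, t4, t6, t7}
Sat(EX a) = {s : some successor in {t5}} = {t7}
A[~a U EX a]: least fixpoint, start Z0 = Sat(EX a) = {t7}, add states in Sat(~a) with every successor in Z. Z1 = {t3, t7}; fixed.
Sat(A[~a U EX a]) = {t3, t7}
EF A[~a U EX a]: least fixpoint, start Z0 = {t3, t7}, add states with some successor in Z. Already a fixed point.
Sat(EF A[~a U EX a]) = {t3, t7}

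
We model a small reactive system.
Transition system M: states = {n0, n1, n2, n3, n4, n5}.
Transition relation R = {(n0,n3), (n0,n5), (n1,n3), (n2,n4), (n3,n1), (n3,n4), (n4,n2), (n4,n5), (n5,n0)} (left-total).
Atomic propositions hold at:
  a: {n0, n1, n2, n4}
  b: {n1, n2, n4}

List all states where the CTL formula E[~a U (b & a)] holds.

{n1, n2, n3, n4}

Sat(~a) = {n3, n5}
Sat(b & a) = {n1, n2, n4}
E[~a U (b & a)]: least fixpoint, start Z0 = Sat((b & a)) = {n1, n2, n4}, add states in Sat(~a) with some successor in Z. Z1 = {n1, n2, n3, n4}; fixed.
Sat(E[~a U (b & a)]) = {n1, n2, n3, n4}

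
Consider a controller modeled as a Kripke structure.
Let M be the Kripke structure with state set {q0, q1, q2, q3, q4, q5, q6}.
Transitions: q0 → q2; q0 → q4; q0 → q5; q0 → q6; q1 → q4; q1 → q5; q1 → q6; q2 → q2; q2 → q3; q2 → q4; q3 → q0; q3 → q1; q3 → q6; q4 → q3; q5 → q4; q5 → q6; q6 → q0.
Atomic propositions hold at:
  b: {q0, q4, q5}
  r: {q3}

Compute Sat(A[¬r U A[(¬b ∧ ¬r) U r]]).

Sat(¬r) = {q0, q1, q2, q4, q5, q6}
Sat(¬b) = {q1, q2, q3, q6}
Sat(¬b ∧ ¬r) = {q1, q2, q6}
A[(¬b ∧ ¬r) U r]: least fixpoint, start Z0 = Sat(r) = {q3}, add states in Sat(¬b ∧ ¬r) with every successor in Z. Already a fixed point.
Sat(A[(¬b ∧ ¬r) U r]) = {q3}
A[¬r U A[(¬b ∧ ¬r) U r]]: least fixpoint, start Z0 = Sat(A[(¬b ∧ ¬r) U r]) = {q3}, add states in Sat(¬r) with every successor in Z. Z1 = {q3, q4}; fixed.
Sat(A[¬r U A[(¬b ∧ ¬r) U r]]) = {q3, q4}

{q3, q4}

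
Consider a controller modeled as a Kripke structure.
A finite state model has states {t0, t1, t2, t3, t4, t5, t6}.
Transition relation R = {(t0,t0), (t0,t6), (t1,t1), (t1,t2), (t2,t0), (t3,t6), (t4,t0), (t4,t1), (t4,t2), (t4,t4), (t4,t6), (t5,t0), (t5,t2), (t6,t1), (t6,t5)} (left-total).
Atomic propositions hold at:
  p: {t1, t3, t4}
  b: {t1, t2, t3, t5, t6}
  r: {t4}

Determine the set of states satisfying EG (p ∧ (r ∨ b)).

{t1, t4}

Sat(r ∨ b) = {t1, t2, t3, t4, t5, t6}
Sat(p ∧ (r ∨ b)) = {t1, t3, t4}
EG (p ∧ (r ∨ b)): greatest fixpoint, start Z0 = {t1, t3, t4}, keep only states in Sat with some successor in Z. Z1 = {t1, t4}; fixed.
Sat(EG (p ∧ (r ∨ b))) = {t1, t4}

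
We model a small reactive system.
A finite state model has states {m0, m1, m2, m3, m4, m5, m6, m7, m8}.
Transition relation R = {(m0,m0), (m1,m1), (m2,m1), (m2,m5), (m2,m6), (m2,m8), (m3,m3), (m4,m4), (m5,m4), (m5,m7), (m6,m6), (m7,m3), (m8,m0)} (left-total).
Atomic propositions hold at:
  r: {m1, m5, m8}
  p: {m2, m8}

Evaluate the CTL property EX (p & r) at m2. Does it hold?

Yes

Sat(p & r) = {m8}
Sat(EX (p & r)) = {s : some successor in {m8}} = {m2}
m2 ∈ Sat(EX (p & r)) = {m2}, so the formula holds at m2.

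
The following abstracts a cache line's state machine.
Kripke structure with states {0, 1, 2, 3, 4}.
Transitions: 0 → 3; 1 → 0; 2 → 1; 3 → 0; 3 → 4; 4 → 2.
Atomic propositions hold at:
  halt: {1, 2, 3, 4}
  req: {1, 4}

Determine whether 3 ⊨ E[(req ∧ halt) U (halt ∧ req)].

No

Sat(req ∧ halt) = {1, 4}
Sat(halt ∧ req) = {1, 4}
E[(req ∧ halt) U (halt ∧ req)]: least fixpoint, start Z0 = Sat((halt ∧ req)) = {1, 4}, add states in Sat(req ∧ halt) with some successor in Z. Already a fixed point.
Sat(E[(req ∧ halt) U (halt ∧ req)]) = {1, 4}
3 ∉ Sat(E[(req ∧ halt) U (halt ∧ req)]) = {1, 4}, so the formula does not hold at 3.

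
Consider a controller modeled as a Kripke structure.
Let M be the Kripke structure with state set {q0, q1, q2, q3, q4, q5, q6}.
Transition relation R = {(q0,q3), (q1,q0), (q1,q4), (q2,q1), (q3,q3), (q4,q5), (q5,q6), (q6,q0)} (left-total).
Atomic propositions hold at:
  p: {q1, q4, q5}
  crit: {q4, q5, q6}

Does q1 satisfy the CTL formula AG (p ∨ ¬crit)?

No

Sat(¬crit) = {q0, q1, q2, q3}
Sat(p ∨ ¬crit) = {q0, q1, q2, q3, q4, q5}
AG (p ∨ ¬crit): greatest fixpoint, start Z0 = {q0, q1, q2, q3, q4, q5}, keep only states in Sat with every successor in Z. Z1 = {q0, q1, q2, q3, q4}; Z2 = {q0, q1, q2, q3}; Z3 = {q0, q2, q3}; Z4 = {q0, q3}; fixed.
Sat(AG (p ∨ ¬crit)) = {q0, q3}
q1 ∉ Sat(AG (p ∨ ¬crit)) = {q0, q3}, so the formula does not hold at q1.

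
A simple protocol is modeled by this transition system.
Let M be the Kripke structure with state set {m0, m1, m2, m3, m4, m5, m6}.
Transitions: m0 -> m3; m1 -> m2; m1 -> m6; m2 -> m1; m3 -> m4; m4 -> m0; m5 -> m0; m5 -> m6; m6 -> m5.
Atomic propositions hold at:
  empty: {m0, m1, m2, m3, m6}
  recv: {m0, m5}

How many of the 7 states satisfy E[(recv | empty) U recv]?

Sat(recv | empty) = {m0, m1, m2, m3, m5, m6}
E[(recv | empty) U recv]: least fixpoint, start Z0 = Sat(recv) = {m0, m5}, add states in Sat(recv | empty) with some successor in Z. Z1 = {m0, m5, m6}; Z2 = {m0, m1, m5, m6}; Z3 = {m0, m1, m2, m5, m6}; fixed.
Sat(E[(recv | empty) U recv]) = {m0, m1, m2, m5, m6}
|Sat(E[(recv | empty) U recv])| = |{m0, m1, m2, m5, m6}| = 5.

5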